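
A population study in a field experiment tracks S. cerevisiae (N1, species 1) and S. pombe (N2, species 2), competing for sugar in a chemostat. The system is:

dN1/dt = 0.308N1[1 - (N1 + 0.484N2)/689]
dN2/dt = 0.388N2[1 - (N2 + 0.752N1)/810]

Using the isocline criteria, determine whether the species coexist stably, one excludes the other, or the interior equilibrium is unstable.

stable coexistence

Compare the nullcline intercepts: K1/α12 = 689/0.484 = 1420 > K2 = 810; K2/α21 = 810/0.752 = 1080 > K1 = 689.
Since both inequalities hold, each species can invade when rare, so the interior equilibrium is stable.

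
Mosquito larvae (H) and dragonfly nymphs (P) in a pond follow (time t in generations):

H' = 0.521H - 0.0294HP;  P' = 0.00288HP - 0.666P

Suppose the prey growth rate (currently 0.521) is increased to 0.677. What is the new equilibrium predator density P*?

At the interior fixed point, setting dH/dt = 0 with H > 0 fixes P* = (prey growth rate)/(HP coefficient) — independent of the other coefficients.
With the change, P* = 0.677/0.0294 = 23; it rises from 17.7.

P* ≈ 23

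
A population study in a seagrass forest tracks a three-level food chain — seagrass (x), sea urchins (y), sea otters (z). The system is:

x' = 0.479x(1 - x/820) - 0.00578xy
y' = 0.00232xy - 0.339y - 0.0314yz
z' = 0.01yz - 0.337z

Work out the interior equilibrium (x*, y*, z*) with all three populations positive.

From dz/dt = 0: 0.01y* = 0.337, so y* = 33.7.
From dx/dt = 0: 0.479(1 - x*/820) = 0.00578·33.7, giving x* = 820·(1 - 0.407) = 487.
From dy/dt = 0: 0.00232·487 - 0.339 = 0.0314z*, so z* = 0.79/0.0314 = 25.2.

x* ≈ 487, y* ≈ 33.7, z* ≈ 25.2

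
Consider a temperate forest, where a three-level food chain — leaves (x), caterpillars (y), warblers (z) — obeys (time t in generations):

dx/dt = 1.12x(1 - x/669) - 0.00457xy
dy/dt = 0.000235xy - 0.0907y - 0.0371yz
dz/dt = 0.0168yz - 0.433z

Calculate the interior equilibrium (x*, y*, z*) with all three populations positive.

From dz/dt = 0: 0.0168y* = 0.433, so y* = 25.8.
From dx/dt = 0: 1.12(1 - x*/669) = 0.00457·25.8, giving x* = 669·(1 - 0.105) = 599.
From dy/dt = 0: 0.000235·599 - 0.0907 = 0.0371z*, so z* = 0.05/0.0371 = 1.35.

x* ≈ 599, y* ≈ 25.8, z* ≈ 1.35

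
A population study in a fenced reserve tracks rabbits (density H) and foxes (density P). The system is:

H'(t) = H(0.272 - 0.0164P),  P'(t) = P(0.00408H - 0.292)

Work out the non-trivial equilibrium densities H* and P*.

Set dP/dt = 0 with P > 0: 0.00408H - 0.292 = 0, so H* = 0.292/0.00408 = 71.6.
Set dH/dt = 0 with H > 0: 0.272 - 0.0164P = 0, so P* = 0.272/0.0164 = 16.6.

H* ≈ 71.6, P* ≈ 16.6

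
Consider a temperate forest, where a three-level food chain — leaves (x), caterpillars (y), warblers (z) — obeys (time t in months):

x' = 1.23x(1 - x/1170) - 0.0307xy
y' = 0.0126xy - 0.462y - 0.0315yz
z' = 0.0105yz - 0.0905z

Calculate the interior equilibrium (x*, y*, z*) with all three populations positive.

x* ≈ 918, y* ≈ 8.62, z* ≈ 353

From dz/dt = 0: 0.0105y* = 0.0905, so y* = 8.62.
From dx/dt = 0: 1.23(1 - x*/1170) = 0.0307·8.62, giving x* = 1170·(1 - 0.215) = 918.
From dy/dt = 0: 0.0126·918 - 0.462 = 0.0315z*, so z* = 11.1/0.0315 = 353.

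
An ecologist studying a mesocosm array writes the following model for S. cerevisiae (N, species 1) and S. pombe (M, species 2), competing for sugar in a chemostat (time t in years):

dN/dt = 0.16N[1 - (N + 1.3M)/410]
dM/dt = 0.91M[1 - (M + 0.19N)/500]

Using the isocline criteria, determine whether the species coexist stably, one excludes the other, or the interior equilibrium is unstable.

Compare the nullcline intercepts: K1/α12 = 410/1.3 = 315 < K2 = 500; K2/α21 = 500/0.19 = 2630 > K1 = 410.
Since the inequalities point opposite ways, species 2 can invade but species 1 cannot.

species 2 excludes species 1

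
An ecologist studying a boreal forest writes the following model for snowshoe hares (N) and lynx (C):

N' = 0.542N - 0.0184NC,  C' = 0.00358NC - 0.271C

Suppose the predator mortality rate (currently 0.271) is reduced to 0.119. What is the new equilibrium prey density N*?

At the interior fixed point, setting dC/dt = 0 with C > 0 fixes N* = (predator death rate)/(NC coefficient) — independent of the other coefficients.
With the change, N* = 0.119/0.00358 = 33.2; it falls from 75.7.

N* ≈ 33.2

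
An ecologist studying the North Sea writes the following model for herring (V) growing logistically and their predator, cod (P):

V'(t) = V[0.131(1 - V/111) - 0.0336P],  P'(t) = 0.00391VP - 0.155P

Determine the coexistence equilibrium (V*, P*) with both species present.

V* ≈ 39.6, P* ≈ 2.51

From dP/dt = 0 with P > 0: 0.00391V* = 0.155, so V* = 39.6.
Substitute into dV/dt = 0: 0.131(1 - 39.6/111) = 0.0336P*.
The bracket is 0.643, giving P* = 0.0842/0.0336 = 2.51.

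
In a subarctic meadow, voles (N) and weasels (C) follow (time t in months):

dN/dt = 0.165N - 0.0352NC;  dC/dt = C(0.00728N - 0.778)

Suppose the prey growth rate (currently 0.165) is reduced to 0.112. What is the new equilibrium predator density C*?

C* ≈ 3.18

At the interior fixed point, setting dN/dt = 0 with N > 0 fixes C* = (prey growth rate)/(NC coefficient) — independent of the other coefficients.
With the change, C* = 0.112/0.0352 = 3.18; it falls from 4.69.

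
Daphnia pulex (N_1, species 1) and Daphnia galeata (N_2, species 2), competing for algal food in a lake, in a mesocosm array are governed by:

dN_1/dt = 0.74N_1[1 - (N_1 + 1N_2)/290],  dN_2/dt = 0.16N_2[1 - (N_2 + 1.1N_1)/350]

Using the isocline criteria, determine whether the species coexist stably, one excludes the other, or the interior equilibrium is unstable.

Compare the nullcline intercepts: K1/α12 = 290/1 = 290 < K2 = 350; K2/α21 = 350/1.1 = 318 > K1 = 290.
Since the inequalities point opposite ways, species 2 can invade but species 1 cannot.

species 2 excludes species 1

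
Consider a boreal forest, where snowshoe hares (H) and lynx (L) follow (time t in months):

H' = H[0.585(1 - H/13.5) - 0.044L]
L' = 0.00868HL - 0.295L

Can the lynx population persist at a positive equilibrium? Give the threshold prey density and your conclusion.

Threshold H = 34; K < 34, so no, the predator goes extinct.

The predator equation gives dL/dt > 0 only when H > 0.295/0.00868 = 34.
Without the predator, H → K = 13.5. Since 13.5 < 34, the predator cannot invade.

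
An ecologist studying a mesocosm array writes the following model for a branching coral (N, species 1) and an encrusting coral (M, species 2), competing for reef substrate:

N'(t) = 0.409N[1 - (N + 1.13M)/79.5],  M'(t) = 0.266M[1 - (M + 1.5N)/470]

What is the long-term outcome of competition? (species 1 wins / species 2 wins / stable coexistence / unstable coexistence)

species 2 excludes species 1

Compare the nullcline intercepts: K1/α12 = 79.5/1.13 = 70.4 < K2 = 470; K2/α21 = 470/1.5 = 313 > K1 = 79.5.
Since the inequalities point opposite ways, species 2 can invade but species 1 cannot.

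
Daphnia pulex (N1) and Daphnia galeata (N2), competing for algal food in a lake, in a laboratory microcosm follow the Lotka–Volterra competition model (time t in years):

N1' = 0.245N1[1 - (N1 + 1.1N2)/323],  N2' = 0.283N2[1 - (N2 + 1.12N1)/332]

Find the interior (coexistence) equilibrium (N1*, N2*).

N1* ≈ 182, N2* ≈ 128

Setting both brackets to zero gives the nullclines N1 + 1.1N2 = 323 and 1.12N1 + N2 = 332.
Substituting N2 = 332 - 1.12N1 into the first: N1(1 - 1.1·1.12) = 323 - 1.1·332.
So N1* = -42.2/-0.232 = 182, and then N2* = 332 - 1.12·182 = 128.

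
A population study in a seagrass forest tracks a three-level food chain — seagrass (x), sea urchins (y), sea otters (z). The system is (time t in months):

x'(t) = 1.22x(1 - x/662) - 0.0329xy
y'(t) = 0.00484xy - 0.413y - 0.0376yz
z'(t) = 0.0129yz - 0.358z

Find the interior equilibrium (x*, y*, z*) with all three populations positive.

x* ≈ 167, y* ≈ 27.8, z* ≈ 10.5

From dz/dt = 0: 0.0129y* = 0.358, so y* = 27.8.
From dx/dt = 0: 1.22(1 - x*/662) = 0.0329·27.8, giving x* = 662·(1 - 0.748) = 167.
From dy/dt = 0: 0.00484·167 - 0.413 = 0.0376z*, so z* = 0.393/0.0376 = 10.5.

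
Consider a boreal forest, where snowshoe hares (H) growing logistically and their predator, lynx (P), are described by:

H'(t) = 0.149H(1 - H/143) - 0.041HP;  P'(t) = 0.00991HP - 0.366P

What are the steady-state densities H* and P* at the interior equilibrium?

H* ≈ 36.9, P* ≈ 2.7

From dP/dt = 0 with P > 0: 0.00991H* = 0.366, so H* = 36.9.
Substitute into dH/dt = 0: 0.149(1 - 36.9/143) = 0.041P*.
The bracket is 0.742, giving P* = 0.111/0.041 = 2.7.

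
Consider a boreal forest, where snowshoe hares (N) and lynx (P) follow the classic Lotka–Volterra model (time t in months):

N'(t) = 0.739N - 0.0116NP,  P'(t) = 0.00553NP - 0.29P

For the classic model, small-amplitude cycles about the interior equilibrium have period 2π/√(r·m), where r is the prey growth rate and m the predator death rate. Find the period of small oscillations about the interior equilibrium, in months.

Here r = 0.739 and m = 0.29, so r·m = 0.214.
ω = √0.214 = 0.463 per month, hence T = 2π/ω ≈ 13.6 months.

T ≈ 13.6 months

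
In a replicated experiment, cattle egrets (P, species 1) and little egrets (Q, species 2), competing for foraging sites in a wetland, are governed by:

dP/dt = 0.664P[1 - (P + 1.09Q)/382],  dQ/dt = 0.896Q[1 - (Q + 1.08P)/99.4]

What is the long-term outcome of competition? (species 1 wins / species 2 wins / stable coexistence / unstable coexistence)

species 1 excludes species 2

Compare the nullcline intercepts: K1/α12 = 382/1.09 = 350 > K2 = 99.4; K2/α21 = 99.4/1.08 = 92 < K1 = 382.
Since the inequalities point opposite ways, species 1 can invade but species 2 cannot.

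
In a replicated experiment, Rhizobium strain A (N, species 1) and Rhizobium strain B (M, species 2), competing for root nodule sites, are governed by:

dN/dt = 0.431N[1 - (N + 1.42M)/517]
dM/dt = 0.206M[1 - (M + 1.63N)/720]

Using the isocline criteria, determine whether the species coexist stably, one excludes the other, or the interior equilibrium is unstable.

Compare the nullcline intercepts: K1/α12 = 517/1.42 = 364 < K2 = 720; K2/α21 = 720/1.63 = 442 < K1 = 517.
Since both are reversed, neither can invade when rare; the interior point is a saddle.

unstable coexistence (outcome depends on initial conditions)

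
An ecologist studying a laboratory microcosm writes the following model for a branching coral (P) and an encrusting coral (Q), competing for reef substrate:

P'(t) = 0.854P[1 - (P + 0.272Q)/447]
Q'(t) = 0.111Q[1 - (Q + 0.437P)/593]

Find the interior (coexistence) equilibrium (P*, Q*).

P* ≈ 324, Q* ≈ 451

Setting both brackets to zero gives the nullclines P + 0.272Q = 447 and 0.437P + Q = 593.
Substituting Q = 593 - 0.437P into the first: P(1 - 0.272·0.437) = 447 - 0.272·593.
So P* = 286/0.881 = 324, and then Q* = 593 - 0.437·324 = 451.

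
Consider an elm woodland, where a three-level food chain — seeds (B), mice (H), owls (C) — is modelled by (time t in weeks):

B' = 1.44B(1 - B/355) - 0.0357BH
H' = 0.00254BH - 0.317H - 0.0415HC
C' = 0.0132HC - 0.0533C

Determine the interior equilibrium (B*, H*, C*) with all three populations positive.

From dC/dt = 0: 0.0132H* = 0.0533, so H* = 4.04.
From dB/dt = 0: 1.44(1 - B*/355) = 0.0357·4.04, giving B* = 355·(1 - 0.1) = 319.
From dH/dt = 0: 0.00254·319 - 0.317 = 0.0415C*, so C* = 0.494/0.0415 = 11.9.

B* ≈ 319, H* ≈ 4.04, C* ≈ 11.9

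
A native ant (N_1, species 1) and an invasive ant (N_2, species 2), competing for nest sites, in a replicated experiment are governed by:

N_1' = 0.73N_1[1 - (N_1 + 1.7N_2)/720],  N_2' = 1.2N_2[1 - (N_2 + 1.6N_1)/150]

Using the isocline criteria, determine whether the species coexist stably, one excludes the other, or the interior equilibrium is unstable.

species 1 excludes species 2

Compare the nullcline intercepts: K1/α12 = 720/1.7 = 424 > K2 = 150; K2/α21 = 150/1.6 = 93.8 < K1 = 720.
Since the inequalities point opposite ways, species 1 can invade but species 2 cannot.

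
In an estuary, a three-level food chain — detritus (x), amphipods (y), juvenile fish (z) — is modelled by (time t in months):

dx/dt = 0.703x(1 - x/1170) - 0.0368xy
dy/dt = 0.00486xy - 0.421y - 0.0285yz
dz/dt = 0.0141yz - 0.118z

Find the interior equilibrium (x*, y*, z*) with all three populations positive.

x* ≈ 657, y* ≈ 8.37, z* ≈ 97.3

From dz/dt = 0: 0.0141y* = 0.118, so y* = 8.37.
From dx/dt = 0: 0.703(1 - x*/1170) = 0.0368·8.37, giving x* = 1170·(1 - 0.438) = 657.
From dy/dt = 0: 0.00486·657 - 0.421 = 0.0285z*, so z* = 2.77/0.0285 = 97.3.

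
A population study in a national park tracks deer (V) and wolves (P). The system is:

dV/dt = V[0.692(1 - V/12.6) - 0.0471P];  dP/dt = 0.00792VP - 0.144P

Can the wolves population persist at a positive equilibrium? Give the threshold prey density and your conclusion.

Threshold V = 18.2; K < 18.2, so no, the predator goes extinct.

The predator equation gives dP/dt > 0 only when V > 0.144/0.00792 = 18.2.
Without the predator, V → K = 12.6. Since 12.6 < 18.2, the predator cannot invade.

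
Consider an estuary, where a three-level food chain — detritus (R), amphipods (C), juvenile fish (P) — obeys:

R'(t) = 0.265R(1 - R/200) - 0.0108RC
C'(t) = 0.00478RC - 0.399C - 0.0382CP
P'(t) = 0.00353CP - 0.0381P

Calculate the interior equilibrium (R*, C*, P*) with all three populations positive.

R* ≈ 112, C* ≈ 10.8, P* ≈ 3.57

From dP/dt = 0: 0.00353C* = 0.0381, so C* = 10.8.
From dR/dt = 0: 0.265(1 - R*/200) = 0.0108·10.8, giving R* = 200·(1 - 0.44) = 112.
From dC/dt = 0: 0.00478·112 - 0.399 = 0.0382P*, so P* = 0.136/0.0382 = 3.57.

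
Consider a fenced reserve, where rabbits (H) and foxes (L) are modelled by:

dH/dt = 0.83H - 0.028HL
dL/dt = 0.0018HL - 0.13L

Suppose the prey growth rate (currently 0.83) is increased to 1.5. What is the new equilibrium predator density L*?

At the interior fixed point, setting dH/dt = 0 with H > 0 fixes L* = (prey growth rate)/(HL coefficient) — independent of the other coefficients.
With the change, L* = 1.5/0.028 = 53.6; it rises from 29.6.

L* ≈ 53.6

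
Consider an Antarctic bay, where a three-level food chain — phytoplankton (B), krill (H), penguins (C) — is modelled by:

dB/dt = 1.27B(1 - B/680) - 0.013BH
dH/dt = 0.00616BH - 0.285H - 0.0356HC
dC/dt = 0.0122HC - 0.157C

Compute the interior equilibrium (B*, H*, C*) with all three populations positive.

B* ≈ 590, H* ≈ 12.9, C* ≈ 94.2

From dC/dt = 0: 0.0122H* = 0.157, so H* = 12.9.
From dB/dt = 0: 1.27(1 - B*/680) = 0.013·12.9, giving B* = 680·(1 - 0.132) = 590.
From dH/dt = 0: 0.00616·590 - 0.285 = 0.0356C*, so C* = 3.35/0.0356 = 94.2.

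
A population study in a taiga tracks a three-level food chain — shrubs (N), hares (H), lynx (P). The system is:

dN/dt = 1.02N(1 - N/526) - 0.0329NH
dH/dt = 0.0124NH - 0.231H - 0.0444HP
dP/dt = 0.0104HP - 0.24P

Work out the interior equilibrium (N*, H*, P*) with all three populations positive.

From dP/dt = 0: 0.0104H* = 0.24, so H* = 23.1.
From dN/dt = 0: 1.02(1 - N*/526) = 0.0329·23.1, giving N* = 526·(1 - 0.744) = 134.
From dH/dt = 0: 0.0124·134 - 0.231 = 0.0444P*, so P* = 1.44/0.0444 = 32.4.

N* ≈ 134, H* ≈ 23.1, P* ≈ 32.4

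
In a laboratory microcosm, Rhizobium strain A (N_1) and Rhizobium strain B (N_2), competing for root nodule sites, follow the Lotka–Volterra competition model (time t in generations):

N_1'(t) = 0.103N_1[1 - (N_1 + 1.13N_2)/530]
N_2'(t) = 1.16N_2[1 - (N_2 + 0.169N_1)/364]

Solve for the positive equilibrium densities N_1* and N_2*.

N_1* ≈ 147, N_2* ≈ 339

Setting both brackets to zero gives the nullclines N_1 + 1.13N_2 = 530 and 0.169N_1 + N_2 = 364.
Substituting N_2 = 364 - 0.169N_1 into the first: N_1(1 - 1.13·0.169) = 530 - 1.13·364.
So N_1* = 119/0.809 = 147, and then N_2* = 364 - 0.169·147 = 339.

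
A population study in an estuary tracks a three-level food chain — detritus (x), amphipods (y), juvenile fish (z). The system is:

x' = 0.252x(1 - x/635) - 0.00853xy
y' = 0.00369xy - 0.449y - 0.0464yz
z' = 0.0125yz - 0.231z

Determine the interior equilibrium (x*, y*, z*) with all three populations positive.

From dz/dt = 0: 0.0125y* = 0.231, so y* = 18.5.
From dx/dt = 0: 0.252(1 - x*/635) = 0.00853·18.5, giving x* = 635·(1 - 0.626) = 238.
From dy/dt = 0: 0.00369·238 - 0.449 = 0.0464z*, so z* = 0.428/0.0464 = 9.23.

x* ≈ 238, y* ≈ 18.5, z* ≈ 9.23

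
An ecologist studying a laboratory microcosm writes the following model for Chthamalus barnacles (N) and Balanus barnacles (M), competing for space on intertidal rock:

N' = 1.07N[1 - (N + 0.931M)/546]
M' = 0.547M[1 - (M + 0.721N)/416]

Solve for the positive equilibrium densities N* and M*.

Setting both brackets to zero gives the nullclines N + 0.931M = 546 and 0.721N + M = 416.
Substituting M = 416 - 0.721N into the first: N(1 - 0.931·0.721) = 546 - 0.931·416.
So N* = 159/0.329 = 483, and then M* = 416 - 0.721·483 = 67.9.

N* ≈ 483, M* ≈ 67.9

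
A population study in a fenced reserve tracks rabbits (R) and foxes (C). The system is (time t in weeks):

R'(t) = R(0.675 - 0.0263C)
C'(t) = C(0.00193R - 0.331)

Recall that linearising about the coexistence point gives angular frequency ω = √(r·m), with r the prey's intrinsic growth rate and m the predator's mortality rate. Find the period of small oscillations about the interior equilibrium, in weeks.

T ≈ 13.3 weeks

Here r = 0.675 and m = 0.331, so r·m = 0.223.
ω = √0.223 = 0.473 per week, hence T = 2π/ω ≈ 13.3 weeks.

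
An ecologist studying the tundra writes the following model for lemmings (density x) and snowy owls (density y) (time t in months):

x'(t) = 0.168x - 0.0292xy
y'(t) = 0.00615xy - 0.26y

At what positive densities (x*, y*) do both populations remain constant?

x* ≈ 42.3, y* ≈ 5.75

Set dy/dt = 0 with y > 0: 0.00615x - 0.26 = 0, so x* = 0.26/0.00615 = 42.3.
Set dx/dt = 0 with x > 0: 0.168 - 0.0292y = 0, so y* = 0.168/0.0292 = 5.75.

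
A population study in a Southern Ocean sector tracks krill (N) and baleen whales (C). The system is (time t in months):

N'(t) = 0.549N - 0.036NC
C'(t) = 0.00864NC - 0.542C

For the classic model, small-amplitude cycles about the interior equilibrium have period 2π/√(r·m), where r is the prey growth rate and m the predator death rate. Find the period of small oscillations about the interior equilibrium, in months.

Here r = 0.549 and m = 0.542, so r·m = 0.298.
ω = √0.298 = 0.545 per month, hence T = 2π/ω ≈ 11.5 months.

T ≈ 11.5 months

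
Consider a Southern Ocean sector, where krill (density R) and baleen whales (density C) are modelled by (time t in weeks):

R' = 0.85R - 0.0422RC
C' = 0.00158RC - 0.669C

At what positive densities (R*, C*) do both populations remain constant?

R* ≈ 423, C* ≈ 20.1

Set dC/dt = 0 with C > 0: 0.00158R - 0.669 = 0, so R* = 0.669/0.00158 = 423.
Set dR/dt = 0 with R > 0: 0.85 - 0.0422C = 0, so C* = 0.85/0.0422 = 20.1.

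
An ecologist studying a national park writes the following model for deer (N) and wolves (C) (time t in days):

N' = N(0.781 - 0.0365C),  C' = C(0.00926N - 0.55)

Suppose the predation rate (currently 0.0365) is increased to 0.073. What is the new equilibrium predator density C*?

C* ≈ 10.7

At the interior fixed point, setting dN/dt = 0 with N > 0 fixes C* = (prey growth rate)/(NC coefficient) — independent of the other coefficients.
With the change, C* = 0.781/0.073 = 10.7; it falls from 21.4.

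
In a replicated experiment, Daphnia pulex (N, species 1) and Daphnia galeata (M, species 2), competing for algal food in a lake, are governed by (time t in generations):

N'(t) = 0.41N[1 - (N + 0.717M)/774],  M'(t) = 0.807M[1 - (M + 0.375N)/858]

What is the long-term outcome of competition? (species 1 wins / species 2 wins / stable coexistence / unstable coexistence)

Compare the nullcline intercepts: K1/α12 = 774/0.717 = 1080 > K2 = 858; K2/α21 = 858/0.375 = 2290 > K1 = 774.
Since both inequalities hold, each species can invade when rare, so the interior equilibrium is stable.

stable coexistence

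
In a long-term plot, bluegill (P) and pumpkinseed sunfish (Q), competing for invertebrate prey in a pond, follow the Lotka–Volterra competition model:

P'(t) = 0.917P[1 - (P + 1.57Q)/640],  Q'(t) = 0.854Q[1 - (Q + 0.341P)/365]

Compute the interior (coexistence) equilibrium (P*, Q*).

Setting both brackets to zero gives the nullclines P + 1.57Q = 640 and 0.341P + Q = 365.
Substituting Q = 365 - 0.341P into the first: P(1 - 1.57·0.341) = 640 - 1.57·365.
So P* = 66.9/0.465 = 144, and then Q* = 365 - 0.341·144 = 316.

P* ≈ 144, Q* ≈ 316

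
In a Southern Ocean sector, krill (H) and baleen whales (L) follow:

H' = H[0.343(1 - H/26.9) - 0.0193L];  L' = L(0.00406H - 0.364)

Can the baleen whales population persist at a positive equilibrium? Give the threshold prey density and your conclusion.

The predator equation gives dL/dt > 0 only when H > 0.364/0.00406 = 89.7.
Without the predator, H → K = 26.9. Since 26.9 < 89.7, the predator cannot invade.

Threshold H = 89.7; K < 89.7, so no, the predator goes extinct.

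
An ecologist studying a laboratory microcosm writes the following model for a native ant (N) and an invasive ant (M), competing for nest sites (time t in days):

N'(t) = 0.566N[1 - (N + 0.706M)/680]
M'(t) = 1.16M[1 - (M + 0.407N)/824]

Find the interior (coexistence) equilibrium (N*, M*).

N* ≈ 138, M* ≈ 768

Setting both brackets to zero gives the nullclines N + 0.706M = 680 and 0.407N + M = 824.
Substituting M = 824 - 0.407N into the first: N(1 - 0.706·0.407) = 680 - 0.706·824.
So N* = 98.3/0.713 = 138, and then M* = 824 - 0.407·138 = 768.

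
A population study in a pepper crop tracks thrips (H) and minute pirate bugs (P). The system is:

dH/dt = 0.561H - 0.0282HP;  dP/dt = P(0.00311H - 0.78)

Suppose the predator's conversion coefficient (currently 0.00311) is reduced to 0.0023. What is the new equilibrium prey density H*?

H* ≈ 339

At the interior fixed point, setting dP/dt = 0 with P > 0 fixes H* = (predator death rate)/(HP coefficient) — independent of the other coefficients.
With the change, H* = 0.78/0.0023 = 339; it rises from 251.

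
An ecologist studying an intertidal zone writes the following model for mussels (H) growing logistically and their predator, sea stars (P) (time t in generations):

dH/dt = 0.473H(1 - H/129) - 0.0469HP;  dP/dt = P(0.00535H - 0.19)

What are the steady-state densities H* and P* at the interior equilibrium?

H* ≈ 35.5, P* ≈ 7.31

From dP/dt = 0 with P > 0: 0.00535H* = 0.19, so H* = 35.5.
Substitute into dH/dt = 0: 0.473(1 - 35.5/129) = 0.0469P*.
The bracket is 0.725, giving P* = 0.343/0.0469 = 7.31.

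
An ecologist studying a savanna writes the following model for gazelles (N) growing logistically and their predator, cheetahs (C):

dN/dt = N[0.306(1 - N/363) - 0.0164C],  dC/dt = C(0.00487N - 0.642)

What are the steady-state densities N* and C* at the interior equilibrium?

From dC/dt = 0 with C > 0: 0.00487N* = 0.642, so N* = 132.
Substitute into dN/dt = 0: 0.306(1 - 132/363) = 0.0164C*.
The bracket is 0.637, giving C* = 0.195/0.0164 = 11.9.

N* ≈ 132, C* ≈ 11.9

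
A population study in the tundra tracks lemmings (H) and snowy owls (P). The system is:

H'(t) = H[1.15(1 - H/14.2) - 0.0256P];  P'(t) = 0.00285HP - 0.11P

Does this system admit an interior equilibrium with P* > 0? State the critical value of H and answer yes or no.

Threshold H = 38.6; K < 38.6, so no, the predator goes extinct.

The predator equation gives dP/dt > 0 only when H > 0.11/0.00285 = 38.6.
Without the predator, H → K = 14.2. Since 14.2 < 38.6, the predator cannot invade.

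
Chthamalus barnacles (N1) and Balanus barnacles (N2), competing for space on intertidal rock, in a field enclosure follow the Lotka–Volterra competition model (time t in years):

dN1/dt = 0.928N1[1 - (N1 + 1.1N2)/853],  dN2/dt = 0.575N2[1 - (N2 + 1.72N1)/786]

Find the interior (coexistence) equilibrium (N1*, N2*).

Setting both brackets to zero gives the nullclines N1 + 1.1N2 = 853 and 1.72N1 + N2 = 786.
Substituting N2 = 786 - 1.72N1 into the first: N1(1 - 1.1·1.72) = 853 - 1.1·786.
So N1* = -11.6/-0.892 = 13, and then N2* = 786 - 1.72·13 = 764.

N1* ≈ 13, N2* ≈ 764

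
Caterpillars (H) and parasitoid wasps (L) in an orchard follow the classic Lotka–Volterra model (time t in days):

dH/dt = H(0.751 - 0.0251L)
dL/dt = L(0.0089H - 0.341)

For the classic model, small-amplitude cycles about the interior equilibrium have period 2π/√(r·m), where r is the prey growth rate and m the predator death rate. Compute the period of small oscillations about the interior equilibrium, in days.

T ≈ 12.4 days

Here r = 0.751 and m = 0.341, so r·m = 0.256.
ω = √0.256 = 0.506 per day, hence T = 2π/ω ≈ 12.4 days.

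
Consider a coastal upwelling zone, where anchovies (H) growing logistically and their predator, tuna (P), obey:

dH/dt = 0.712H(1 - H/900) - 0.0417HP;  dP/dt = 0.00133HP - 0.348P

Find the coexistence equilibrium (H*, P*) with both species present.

H* ≈ 262, P* ≈ 12.1

From dP/dt = 0 with P > 0: 0.00133H* = 0.348, so H* = 262.
Substitute into dH/dt = 0: 0.712(1 - 262/900) = 0.0417P*.
The bracket is 0.709, giving P* = 0.505/0.0417 = 12.1.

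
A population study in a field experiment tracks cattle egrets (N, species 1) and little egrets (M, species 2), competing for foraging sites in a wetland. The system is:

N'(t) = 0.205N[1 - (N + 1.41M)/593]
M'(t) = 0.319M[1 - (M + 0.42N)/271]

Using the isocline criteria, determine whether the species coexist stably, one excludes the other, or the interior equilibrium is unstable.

Compare the nullcline intercepts: K1/α12 = 593/1.41 = 421 > K2 = 271; K2/α21 = 271/0.42 = 645 > K1 = 593.
Since both inequalities hold, each species can invade when rare, so the interior equilibrium is stable.

stable coexistence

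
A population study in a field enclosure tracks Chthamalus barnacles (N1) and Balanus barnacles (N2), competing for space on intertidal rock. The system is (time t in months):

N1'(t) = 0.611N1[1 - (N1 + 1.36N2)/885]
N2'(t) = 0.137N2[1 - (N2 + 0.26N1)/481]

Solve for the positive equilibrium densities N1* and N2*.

Setting both brackets to zero gives the nullclines N1 + 1.36N2 = 885 and 0.26N1 + N2 = 481.
Substituting N2 = 481 - 0.26N1 into the first: N1(1 - 1.36·0.26) = 885 - 1.36·481.
So N1* = 231/0.646 = 357, and then N2* = 481 - 0.26·357 = 388.

N1* ≈ 357, N2* ≈ 388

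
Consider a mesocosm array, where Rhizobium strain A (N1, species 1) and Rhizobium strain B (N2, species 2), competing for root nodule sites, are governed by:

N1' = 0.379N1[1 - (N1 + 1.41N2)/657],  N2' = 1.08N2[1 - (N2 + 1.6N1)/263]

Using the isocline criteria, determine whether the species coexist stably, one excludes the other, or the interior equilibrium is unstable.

species 1 excludes species 2

Compare the nullcline intercepts: K1/α12 = 657/1.41 = 466 > K2 = 263; K2/α21 = 263/1.6 = 164 < K1 = 657.
Since the inequalities point opposite ways, species 1 can invade but species 2 cannot.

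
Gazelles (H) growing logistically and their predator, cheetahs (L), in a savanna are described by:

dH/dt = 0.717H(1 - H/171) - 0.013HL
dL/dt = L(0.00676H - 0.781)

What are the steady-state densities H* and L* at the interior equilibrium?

H* ≈ 116, L* ≈ 17.9

From dL/dt = 0 with L > 0: 0.00676H* = 0.781, so H* = 116.
Substitute into dH/dt = 0: 0.717(1 - 116/171) = 0.013L*.
The bracket is 0.324, giving L* = 0.233/0.013 = 17.9.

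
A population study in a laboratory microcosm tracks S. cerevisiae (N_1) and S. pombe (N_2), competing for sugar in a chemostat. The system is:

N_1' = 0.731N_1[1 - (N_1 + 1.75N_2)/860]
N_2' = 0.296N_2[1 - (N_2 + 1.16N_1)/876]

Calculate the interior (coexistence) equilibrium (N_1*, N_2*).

Setting both brackets to zero gives the nullclines N_1 + 1.75N_2 = 860 and 1.16N_1 + N_2 = 876.
Substituting N_2 = 876 - 1.16N_1 into the first: N_1(1 - 1.75·1.16) = 860 - 1.75·876.
So N_1* = -673/-1.03 = 653, and then N_2* = 876 - 1.16·653 = 118.

N_1* ≈ 653, N_2* ≈ 118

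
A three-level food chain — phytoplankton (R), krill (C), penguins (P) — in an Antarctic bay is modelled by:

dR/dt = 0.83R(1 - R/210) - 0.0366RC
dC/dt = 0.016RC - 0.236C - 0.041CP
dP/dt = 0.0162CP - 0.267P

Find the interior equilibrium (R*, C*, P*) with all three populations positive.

R* ≈ 57.4, C* ≈ 16.5, P* ≈ 16.6

From dP/dt = 0: 0.0162C* = 0.267, so C* = 16.5.
From dR/dt = 0: 0.83(1 - R*/210) = 0.0366·16.5, giving R* = 210·(1 - 0.727) = 57.4.
From dC/dt = 0: 0.016·57.4 - 0.236 = 0.041P*, so P* = 0.682/0.041 = 16.6.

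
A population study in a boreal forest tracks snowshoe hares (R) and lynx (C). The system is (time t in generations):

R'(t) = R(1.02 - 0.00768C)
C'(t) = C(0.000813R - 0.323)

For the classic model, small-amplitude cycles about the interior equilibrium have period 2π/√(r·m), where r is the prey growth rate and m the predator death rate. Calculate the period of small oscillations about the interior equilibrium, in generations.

Here r = 1.02 and m = 0.323, so r·m = 0.329.
ω = √0.329 = 0.574 per generation, hence T = 2π/ω ≈ 10.9 generations.

T ≈ 10.9 generations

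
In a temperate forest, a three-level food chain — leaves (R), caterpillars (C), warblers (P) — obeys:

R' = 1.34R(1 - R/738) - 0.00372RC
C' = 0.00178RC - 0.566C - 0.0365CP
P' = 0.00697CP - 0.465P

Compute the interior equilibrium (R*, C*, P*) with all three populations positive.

R* ≈ 601, C* ≈ 66.7, P* ≈ 13.8

From dP/dt = 0: 0.00697C* = 0.465, so C* = 66.7.
From dR/dt = 0: 1.34(1 - R*/738) = 0.00372·66.7, giving R* = 738·(1 - 0.185) = 601.
From dC/dt = 0: 0.00178·601 - 0.566 = 0.0365P*, so P* = 0.504/0.0365 = 13.8.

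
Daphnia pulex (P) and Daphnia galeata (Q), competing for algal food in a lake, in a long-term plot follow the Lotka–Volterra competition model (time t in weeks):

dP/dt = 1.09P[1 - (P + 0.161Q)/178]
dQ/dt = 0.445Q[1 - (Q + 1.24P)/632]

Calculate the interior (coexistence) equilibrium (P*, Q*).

Setting both brackets to zero gives the nullclines P + 0.161Q = 178 and 1.24P + Q = 632.
Substituting Q = 632 - 1.24P into the first: P(1 - 0.161·1.24) = 178 - 0.161·632.
So P* = 76.2/0.8 = 95.3, and then Q* = 632 - 1.24·95.3 = 514.

P* ≈ 95.3, Q* ≈ 514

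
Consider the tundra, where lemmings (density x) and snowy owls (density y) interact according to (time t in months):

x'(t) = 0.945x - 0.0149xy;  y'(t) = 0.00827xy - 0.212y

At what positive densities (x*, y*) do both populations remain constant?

x* ≈ 25.6, y* ≈ 63.4

Set dy/dt = 0 with y > 0: 0.00827x - 0.212 = 0, so x* = 0.212/0.00827 = 25.6.
Set dx/dt = 0 with x > 0: 0.945 - 0.0149y = 0, so y* = 0.945/0.0149 = 63.4.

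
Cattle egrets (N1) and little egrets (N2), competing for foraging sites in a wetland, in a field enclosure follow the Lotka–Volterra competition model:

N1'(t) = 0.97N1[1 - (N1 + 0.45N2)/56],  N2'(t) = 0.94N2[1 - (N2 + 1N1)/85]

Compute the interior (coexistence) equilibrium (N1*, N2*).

Setting both brackets to zero gives the nullclines N1 + 0.45N2 = 56 and 1N1 + N2 = 85.
Substituting N2 = 85 - 1N1 into the first: N1(1 - 0.45·1) = 56 - 0.45·85.
So N1* = 17.8/0.55 = 32.3, and then N2* = 85 - 1·32.3 = 52.7.

N1* ≈ 32.3, N2* ≈ 52.7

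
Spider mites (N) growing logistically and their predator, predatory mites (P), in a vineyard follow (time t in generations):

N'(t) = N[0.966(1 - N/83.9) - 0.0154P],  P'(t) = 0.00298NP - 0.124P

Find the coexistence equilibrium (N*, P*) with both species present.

N* ≈ 41.6, P* ≈ 31.6

From dP/dt = 0 with P > 0: 0.00298N* = 0.124, so N* = 41.6.
Substitute into dN/dt = 0: 0.966(1 - 41.6/83.9) = 0.0154P*.
The bracket is 0.504, giving P* = 0.487/0.0154 = 31.6.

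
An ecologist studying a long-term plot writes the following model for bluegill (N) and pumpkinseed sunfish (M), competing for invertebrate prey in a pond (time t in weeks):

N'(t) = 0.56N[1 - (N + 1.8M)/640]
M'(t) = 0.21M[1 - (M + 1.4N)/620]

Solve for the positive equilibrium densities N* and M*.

N* ≈ 313, M* ≈ 182

Setting both brackets to zero gives the nullclines N + 1.8M = 640 and 1.4N + M = 620.
Substituting M = 620 - 1.4N into the first: N(1 - 1.8·1.4) = 640 - 1.8·620.
So N* = -476/-1.52 = 313, and then M* = 620 - 1.4·313 = 182.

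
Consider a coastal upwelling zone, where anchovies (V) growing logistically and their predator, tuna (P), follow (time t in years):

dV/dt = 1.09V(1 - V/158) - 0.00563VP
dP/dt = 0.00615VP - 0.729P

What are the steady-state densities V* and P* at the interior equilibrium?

From dP/dt = 0 with P > 0: 0.00615V* = 0.729, so V* = 119.
Substitute into dV/dt = 0: 1.09(1 - 119/158) = 0.00563P*.
The bracket is 0.25, giving P* = 0.272/0.00563 = 48.4.

V* ≈ 119, P* ≈ 48.4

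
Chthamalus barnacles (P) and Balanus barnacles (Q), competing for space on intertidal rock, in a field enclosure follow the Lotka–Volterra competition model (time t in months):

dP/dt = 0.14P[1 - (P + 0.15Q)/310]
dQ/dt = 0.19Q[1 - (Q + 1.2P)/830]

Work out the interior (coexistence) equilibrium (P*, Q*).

P* ≈ 226, Q* ≈ 559

Setting both brackets to zero gives the nullclines P + 0.15Q = 310 and 1.2P + Q = 830.
Substituting Q = 830 - 1.2P into the first: P(1 - 0.15·1.2) = 310 - 0.15·830.
So P* = 186/0.82 = 226, and then Q* = 830 - 1.2·226 = 559.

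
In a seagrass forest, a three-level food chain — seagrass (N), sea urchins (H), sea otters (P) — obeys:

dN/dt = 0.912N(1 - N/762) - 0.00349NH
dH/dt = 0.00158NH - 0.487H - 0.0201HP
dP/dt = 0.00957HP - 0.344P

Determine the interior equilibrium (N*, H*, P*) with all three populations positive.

From dP/dt = 0: 0.00957H* = 0.344, so H* = 35.9.
From dN/dt = 0: 0.912(1 - N*/762) = 0.00349·35.9, giving N* = 762·(1 - 0.138) = 657.
From dH/dt = 0: 0.00158·657 - 0.487 = 0.0201P*, so P* = 0.551/0.0201 = 27.4.

N* ≈ 657, H* ≈ 35.9, P* ≈ 27.4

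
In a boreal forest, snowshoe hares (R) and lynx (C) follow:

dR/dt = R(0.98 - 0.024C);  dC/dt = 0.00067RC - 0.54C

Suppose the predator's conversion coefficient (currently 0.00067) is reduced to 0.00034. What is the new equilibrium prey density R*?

R* ≈ 1590

At the interior fixed point, setting dC/dt = 0 with C > 0 fixes R* = (predator death rate)/(RC coefficient) — independent of the other coefficients.
With the change, R* = 0.54/0.00034 = 1590; it rises from 806.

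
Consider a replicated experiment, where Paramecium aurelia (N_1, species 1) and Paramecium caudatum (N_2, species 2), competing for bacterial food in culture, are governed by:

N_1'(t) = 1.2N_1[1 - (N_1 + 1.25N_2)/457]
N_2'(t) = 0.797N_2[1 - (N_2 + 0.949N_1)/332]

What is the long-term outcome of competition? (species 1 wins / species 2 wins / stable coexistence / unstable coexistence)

species 1 excludes species 2

Compare the nullcline intercepts: K1/α12 = 457/1.25 = 366 > K2 = 332; K2/α21 = 332/0.949 = 350 < K1 = 457.
Since the inequalities point opposite ways, species 1 can invade but species 2 cannot.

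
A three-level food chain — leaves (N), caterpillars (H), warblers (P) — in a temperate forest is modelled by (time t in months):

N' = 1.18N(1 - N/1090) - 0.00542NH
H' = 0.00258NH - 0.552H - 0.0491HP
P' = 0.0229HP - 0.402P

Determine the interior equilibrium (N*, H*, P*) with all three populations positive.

From dP/dt = 0: 0.0229H* = 0.402, so H* = 17.6.
From dN/dt = 0: 1.18(1 - N*/1090) = 0.00542·17.6, giving N* = 1090·(1 - 0.0806) = 1000.
From dH/dt = 0: 0.00258·1000 - 0.552 = 0.0491P*, so P* = 2.03/0.0491 = 41.4.

N* ≈ 1000, H* ≈ 17.6, P* ≈ 41.4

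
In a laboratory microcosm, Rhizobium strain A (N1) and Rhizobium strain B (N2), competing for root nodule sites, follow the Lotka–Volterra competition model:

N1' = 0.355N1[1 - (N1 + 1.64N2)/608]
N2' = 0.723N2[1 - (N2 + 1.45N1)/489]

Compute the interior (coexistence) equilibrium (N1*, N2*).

Setting both brackets to zero gives the nullclines N1 + 1.64N2 = 608 and 1.45N1 + N2 = 489.
Substituting N2 = 489 - 1.45N1 into the first: N1(1 - 1.64·1.45) = 608 - 1.64·489.
So N1* = -194/-1.38 = 141, and then N2* = 489 - 1.45·141 = 285.

N1* ≈ 141, N2* ≈ 285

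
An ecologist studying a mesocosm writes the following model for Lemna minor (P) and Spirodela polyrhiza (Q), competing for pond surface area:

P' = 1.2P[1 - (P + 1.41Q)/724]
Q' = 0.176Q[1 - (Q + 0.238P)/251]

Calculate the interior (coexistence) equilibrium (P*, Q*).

P* ≈ 557, Q* ≈ 118

Setting both brackets to zero gives the nullclines P + 1.41Q = 724 and 0.238P + Q = 251.
Substituting Q = 251 - 0.238P into the first: P(1 - 1.41·0.238) = 724 - 1.41·251.
So P* = 370/0.664 = 557, and then Q* = 251 - 0.238·557 = 118.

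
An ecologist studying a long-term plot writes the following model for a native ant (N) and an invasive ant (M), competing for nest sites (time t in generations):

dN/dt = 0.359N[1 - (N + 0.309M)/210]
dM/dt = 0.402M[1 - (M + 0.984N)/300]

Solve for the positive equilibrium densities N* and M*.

N* ≈ 169, M* ≈ 134

Setting both brackets to zero gives the nullclines N + 0.309M = 210 and 0.984N + M = 300.
Substituting M = 300 - 0.984N into the first: N(1 - 0.309·0.984) = 210 - 0.309·300.
So N* = 117/0.696 = 169, and then M* = 300 - 0.984·169 = 134.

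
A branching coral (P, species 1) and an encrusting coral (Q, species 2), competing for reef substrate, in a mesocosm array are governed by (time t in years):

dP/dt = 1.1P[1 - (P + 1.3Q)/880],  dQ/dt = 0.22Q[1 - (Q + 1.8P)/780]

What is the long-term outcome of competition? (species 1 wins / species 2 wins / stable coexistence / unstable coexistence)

Compare the nullcline intercepts: K1/α12 = 880/1.3 = 677 < K2 = 780; K2/α21 = 780/1.8 = 433 < K1 = 880.
Since both are reversed, neither can invade when rare; the interior point is a saddle.

unstable coexistence (outcome depends on initial conditions)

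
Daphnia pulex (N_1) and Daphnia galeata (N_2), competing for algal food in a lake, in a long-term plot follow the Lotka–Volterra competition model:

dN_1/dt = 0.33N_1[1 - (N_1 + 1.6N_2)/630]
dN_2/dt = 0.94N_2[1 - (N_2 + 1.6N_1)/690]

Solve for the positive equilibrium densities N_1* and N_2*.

N_1* ≈ 304, N_2* ≈ 204

Setting both brackets to zero gives the nullclines N_1 + 1.6N_2 = 630 and 1.6N_1 + N_2 = 690.
Substituting N_2 = 690 - 1.6N_1 into the first: N_1(1 - 1.6·1.6) = 630 - 1.6·690.
So N_1* = -474/-1.56 = 304, and then N_2* = 690 - 1.6·304 = 204.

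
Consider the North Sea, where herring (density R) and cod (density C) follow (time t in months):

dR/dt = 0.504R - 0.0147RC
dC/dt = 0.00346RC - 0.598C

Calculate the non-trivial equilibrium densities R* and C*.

R* ≈ 173, C* ≈ 34.3

Set dC/dt = 0 with C > 0: 0.00346R - 0.598 = 0, so R* = 0.598/0.00346 = 173.
Set dR/dt = 0 with R > 0: 0.504 - 0.0147C = 0, so C* = 0.504/0.0147 = 34.3.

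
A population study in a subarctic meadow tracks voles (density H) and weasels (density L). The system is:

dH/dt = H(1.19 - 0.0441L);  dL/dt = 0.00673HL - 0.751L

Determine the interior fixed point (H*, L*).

Set dL/dt = 0 with L > 0: 0.00673H - 0.751 = 0, so H* = 0.751/0.00673 = 112.
Set dH/dt = 0 with H > 0: 1.19 - 0.0441L = 0, so L* = 1.19/0.0441 = 27.

H* ≈ 112, L* ≈ 27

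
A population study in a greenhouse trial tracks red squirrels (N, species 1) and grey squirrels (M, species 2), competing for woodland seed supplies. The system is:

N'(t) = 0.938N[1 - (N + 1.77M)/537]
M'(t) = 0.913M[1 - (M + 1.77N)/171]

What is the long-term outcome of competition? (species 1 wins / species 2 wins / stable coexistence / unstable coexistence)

species 1 excludes species 2

Compare the nullcline intercepts: K1/α12 = 537/1.77 = 303 > K2 = 171; K2/α21 = 171/1.77 = 96.6 < K1 = 537.
Since the inequalities point opposite ways, species 1 can invade but species 2 cannot.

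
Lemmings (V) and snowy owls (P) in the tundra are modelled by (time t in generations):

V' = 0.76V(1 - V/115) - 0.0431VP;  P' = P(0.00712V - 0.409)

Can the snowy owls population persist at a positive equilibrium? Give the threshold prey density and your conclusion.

Threshold V = 57.4; K > 57.4, so yes, the predator persists.

The predator equation gives dP/dt > 0 only when V > 0.409/0.00712 = 57.4.
Without the predator, V → K = 115. Since 115 > 57.4, the predator can invade and persist.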